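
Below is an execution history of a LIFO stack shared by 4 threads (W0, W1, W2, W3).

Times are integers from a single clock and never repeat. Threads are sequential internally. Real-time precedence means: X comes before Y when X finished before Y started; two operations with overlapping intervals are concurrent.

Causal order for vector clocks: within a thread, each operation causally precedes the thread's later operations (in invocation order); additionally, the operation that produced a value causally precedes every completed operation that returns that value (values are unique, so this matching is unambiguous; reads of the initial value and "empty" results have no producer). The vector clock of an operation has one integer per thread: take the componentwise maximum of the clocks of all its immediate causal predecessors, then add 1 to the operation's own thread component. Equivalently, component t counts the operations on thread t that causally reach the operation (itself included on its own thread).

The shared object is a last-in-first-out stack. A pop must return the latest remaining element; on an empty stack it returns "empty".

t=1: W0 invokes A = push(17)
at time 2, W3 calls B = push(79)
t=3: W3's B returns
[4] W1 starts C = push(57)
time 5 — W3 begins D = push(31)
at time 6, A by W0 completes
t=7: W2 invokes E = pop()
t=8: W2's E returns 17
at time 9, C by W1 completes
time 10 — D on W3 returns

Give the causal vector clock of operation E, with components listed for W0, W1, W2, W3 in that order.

invoked at 2, B has no predecessors; its own W3 bump gives (0, 0, 0, 1)
invoked at 4, C has no predecessors; its own W1 bump gives (0, 1, 0, 0)
invoked at 1, A has no predecessors; its own W0 bump gives (1, 0, 0, 0)
D (invocation 5): componentwise max over VC(B)=(0, 0, 0, 1), +1 at W3, giving (0, 0, 0, 2)
E (invocation 7): componentwise max over VC(A)=(1, 0, 0, 0), +1 at W2, giving (1, 0, 1, 0)
target: VC(E) = (1, 0, 1, 0)

(1, 0, 1, 0)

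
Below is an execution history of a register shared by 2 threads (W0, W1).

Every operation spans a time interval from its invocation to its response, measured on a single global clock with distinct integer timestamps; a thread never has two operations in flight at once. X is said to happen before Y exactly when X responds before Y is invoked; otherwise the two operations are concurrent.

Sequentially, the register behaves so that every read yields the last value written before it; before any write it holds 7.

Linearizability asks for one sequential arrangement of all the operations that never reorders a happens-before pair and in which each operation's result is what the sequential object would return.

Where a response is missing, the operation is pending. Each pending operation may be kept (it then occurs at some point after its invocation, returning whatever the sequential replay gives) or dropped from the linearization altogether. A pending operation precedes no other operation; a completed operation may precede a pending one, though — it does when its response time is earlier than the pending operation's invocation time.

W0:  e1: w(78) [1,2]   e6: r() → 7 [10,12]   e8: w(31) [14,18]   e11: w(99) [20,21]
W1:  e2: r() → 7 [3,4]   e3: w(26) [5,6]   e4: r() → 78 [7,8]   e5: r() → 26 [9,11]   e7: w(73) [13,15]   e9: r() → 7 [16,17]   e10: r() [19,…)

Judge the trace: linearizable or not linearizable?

prefix check: 1..3 passes, 1..4 fails once e2's time-4 response joins
a single order respects real time; the 2 completed register operations fail replay along it
take e1, e2: step 2 already fails, because e2 r() → 7 cannot occur there

not linearizable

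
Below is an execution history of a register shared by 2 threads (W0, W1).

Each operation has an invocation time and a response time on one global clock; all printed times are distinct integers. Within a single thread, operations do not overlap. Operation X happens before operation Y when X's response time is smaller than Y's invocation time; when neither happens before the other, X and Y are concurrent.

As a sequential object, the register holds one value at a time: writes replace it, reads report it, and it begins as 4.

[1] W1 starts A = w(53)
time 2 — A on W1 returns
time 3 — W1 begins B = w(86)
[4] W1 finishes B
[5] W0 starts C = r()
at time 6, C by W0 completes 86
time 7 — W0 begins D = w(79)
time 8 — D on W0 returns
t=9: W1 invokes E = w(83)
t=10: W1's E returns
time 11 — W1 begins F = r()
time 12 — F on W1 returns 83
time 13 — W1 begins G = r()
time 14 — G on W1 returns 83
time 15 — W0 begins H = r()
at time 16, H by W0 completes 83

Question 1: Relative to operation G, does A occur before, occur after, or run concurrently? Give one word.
Answer: before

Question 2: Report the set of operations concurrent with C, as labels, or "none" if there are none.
Answer: none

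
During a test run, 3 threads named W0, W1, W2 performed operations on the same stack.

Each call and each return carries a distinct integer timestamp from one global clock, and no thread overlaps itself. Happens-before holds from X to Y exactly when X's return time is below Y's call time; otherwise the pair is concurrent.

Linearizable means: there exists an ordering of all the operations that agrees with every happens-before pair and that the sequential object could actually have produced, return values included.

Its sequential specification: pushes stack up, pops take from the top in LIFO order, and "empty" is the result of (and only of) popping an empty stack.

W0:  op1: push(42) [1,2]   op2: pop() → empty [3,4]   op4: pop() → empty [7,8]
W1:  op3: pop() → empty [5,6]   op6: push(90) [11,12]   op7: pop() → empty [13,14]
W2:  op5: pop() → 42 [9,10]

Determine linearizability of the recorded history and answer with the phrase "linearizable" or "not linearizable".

not linearizable

prefix check: 1..3 passes, 1..4 fails once op2's time-4 response joins
exhaustive check: the 2 completed stack ops admit one real-time order; illegal
one such order, op1, op2, breaks at step 2 where op2 pop() → empty is illegal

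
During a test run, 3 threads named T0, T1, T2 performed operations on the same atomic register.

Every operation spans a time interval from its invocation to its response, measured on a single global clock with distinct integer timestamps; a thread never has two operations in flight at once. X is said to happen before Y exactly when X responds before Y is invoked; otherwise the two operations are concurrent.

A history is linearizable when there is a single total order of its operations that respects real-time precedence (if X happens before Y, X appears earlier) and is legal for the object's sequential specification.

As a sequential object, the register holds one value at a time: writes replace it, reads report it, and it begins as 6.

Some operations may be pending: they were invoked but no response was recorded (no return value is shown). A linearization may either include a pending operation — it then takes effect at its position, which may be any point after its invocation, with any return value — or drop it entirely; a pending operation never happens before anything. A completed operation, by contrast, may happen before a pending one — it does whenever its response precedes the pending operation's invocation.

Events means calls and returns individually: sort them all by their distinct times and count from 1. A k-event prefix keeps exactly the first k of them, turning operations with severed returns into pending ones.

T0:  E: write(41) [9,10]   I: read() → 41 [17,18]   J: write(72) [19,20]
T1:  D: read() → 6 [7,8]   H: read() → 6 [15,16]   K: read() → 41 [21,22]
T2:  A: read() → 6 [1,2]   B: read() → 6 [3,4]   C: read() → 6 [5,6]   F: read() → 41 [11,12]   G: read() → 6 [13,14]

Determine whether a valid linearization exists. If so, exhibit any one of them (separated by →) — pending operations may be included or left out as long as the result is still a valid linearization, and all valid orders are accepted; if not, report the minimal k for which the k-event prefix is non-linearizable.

through event 13 a valid linearization exists; event 14 (G responding at time 14) ends that
exhaustive check: the 7 completed atomic register ops admit one real-time order; illegal
one such order, A, B, C, D, E, F, G, breaks at step 7 where G read() → 6 is illegal

not linearizable — minimal violating prefix: 14 events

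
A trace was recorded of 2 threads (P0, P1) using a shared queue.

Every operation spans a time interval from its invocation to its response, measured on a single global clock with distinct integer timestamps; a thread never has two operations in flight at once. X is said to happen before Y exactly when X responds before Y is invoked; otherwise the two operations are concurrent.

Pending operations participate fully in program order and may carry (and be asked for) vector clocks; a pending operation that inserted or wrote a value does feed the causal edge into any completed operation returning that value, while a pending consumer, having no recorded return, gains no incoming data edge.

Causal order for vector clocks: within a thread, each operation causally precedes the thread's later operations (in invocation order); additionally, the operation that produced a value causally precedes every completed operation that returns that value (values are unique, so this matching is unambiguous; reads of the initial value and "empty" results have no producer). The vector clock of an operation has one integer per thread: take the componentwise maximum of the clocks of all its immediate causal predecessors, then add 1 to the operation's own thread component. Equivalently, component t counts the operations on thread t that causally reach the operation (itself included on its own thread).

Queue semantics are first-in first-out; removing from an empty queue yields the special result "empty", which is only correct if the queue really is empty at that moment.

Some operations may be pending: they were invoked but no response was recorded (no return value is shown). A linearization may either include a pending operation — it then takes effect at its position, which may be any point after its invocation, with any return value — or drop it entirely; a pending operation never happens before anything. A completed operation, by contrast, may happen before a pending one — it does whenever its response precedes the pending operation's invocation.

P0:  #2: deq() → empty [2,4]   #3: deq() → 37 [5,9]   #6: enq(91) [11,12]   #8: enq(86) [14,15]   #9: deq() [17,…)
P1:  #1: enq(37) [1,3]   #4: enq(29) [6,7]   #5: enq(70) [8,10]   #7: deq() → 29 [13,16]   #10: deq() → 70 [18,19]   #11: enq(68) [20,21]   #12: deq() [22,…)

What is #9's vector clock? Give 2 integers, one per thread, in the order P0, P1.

(5, 1)

no predecessors for #1 (invoked 1): P1 increments from zero → (0, 1)
no predecessors for #2 (invoked 2): P0 increments from zero → (1, 0)
merge at #4 (invoked 6): VC(#1)=(0, 1), own-thread bump on P1 → (0, 2)
merge at #5 (invoked 8): VC(#4)=(0, 2), own-thread bump on P1 → (0, 3)
merge at #3 (invoked 5): VC(#1)=(0, 1), VC(#2)=(1, 0), own-thread bump on P0 → (2, 1)
merge at #7 (invoked 13): VC(#4)=(0, 2), VC(#5)=(0, 3), own-thread bump on P1 → (0, 4)
merge at #6 (invoked 11): VC(#3)=(2, 1), own-thread bump on P0 → (3, 1)
merge at #10 (invoked 18): VC(#5)=(0, 3), VC(#7)=(0, 4), own-thread bump on P1 → (0, 5)
merge at #8 (invoked 14): VC(#6)=(3, 1), own-thread bump on P0 → (4, 1)
merge at #11 (invoked 20): VC(#10)=(0, 5), own-thread bump on P1 → (0, 6)
merge at #9 (invoked 17): VC(#8)=(4, 1), own-thread bump on P0 → (5, 1)
merge at #12 (invoked 22): VC(#11)=(0, 6), own-thread bump on P1 → (0, 7)
target: VC(#9) = (5, 1)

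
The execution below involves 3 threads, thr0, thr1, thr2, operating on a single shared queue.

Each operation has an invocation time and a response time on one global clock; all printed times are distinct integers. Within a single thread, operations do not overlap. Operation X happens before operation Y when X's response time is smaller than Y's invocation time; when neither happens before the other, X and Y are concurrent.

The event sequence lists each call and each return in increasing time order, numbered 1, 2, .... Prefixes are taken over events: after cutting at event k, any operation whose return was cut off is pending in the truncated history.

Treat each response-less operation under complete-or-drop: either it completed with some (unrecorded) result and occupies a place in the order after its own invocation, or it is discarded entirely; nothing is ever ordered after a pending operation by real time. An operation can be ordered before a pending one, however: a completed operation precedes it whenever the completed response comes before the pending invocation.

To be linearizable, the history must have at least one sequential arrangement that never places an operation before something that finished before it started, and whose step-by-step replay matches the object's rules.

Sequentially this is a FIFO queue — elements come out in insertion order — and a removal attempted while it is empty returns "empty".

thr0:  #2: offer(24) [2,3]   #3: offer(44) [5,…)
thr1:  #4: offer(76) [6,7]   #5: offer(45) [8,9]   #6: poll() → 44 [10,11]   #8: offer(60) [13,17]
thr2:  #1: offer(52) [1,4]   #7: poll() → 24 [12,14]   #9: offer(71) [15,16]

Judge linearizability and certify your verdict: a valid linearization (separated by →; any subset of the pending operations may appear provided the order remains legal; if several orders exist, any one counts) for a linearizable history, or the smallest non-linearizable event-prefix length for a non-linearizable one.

through event 10 a valid linearization exists; event 11 (#6 responding at time 11) ends that
real-time-consistent orders of the 5 completed operations: 2 — all fail the queue replay
including or dropping the 1 pending operation (#3) in any combination fails
e.g. #1, #2, #4, #5, #6 (pending dropped): illegal at step 5, since #6 poll() → 44 cannot apply there
e.g. #2, #1, #4, #5, #6 (pending dropped): illegal at step 5, since #6 poll() → 44 cannot apply there

not linearizable — minimal violating prefix: 11 events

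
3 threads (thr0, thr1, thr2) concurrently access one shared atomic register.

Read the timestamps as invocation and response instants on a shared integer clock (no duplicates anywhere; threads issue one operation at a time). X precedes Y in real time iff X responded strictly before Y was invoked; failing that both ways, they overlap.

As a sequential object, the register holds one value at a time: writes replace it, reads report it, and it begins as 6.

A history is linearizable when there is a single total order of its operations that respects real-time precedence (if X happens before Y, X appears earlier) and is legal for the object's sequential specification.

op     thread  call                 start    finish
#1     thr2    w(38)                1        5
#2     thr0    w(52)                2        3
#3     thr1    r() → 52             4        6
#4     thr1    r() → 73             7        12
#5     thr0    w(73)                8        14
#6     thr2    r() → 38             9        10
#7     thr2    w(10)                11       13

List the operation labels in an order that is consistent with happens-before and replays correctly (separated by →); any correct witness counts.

#2 → #3 → #1 → #6 → #5 → #4 → #7

step 1: #2 w(52) — value 52
step 2: #3 r() → 52 — value 52
step 3: #1 w(38) — value 38
step 4: #6 r() → 38 — value 38
step 5: #5 w(73) — value 73
step 6: #4 r() → 73 — value 73
step 7: #7 w(10) — value 10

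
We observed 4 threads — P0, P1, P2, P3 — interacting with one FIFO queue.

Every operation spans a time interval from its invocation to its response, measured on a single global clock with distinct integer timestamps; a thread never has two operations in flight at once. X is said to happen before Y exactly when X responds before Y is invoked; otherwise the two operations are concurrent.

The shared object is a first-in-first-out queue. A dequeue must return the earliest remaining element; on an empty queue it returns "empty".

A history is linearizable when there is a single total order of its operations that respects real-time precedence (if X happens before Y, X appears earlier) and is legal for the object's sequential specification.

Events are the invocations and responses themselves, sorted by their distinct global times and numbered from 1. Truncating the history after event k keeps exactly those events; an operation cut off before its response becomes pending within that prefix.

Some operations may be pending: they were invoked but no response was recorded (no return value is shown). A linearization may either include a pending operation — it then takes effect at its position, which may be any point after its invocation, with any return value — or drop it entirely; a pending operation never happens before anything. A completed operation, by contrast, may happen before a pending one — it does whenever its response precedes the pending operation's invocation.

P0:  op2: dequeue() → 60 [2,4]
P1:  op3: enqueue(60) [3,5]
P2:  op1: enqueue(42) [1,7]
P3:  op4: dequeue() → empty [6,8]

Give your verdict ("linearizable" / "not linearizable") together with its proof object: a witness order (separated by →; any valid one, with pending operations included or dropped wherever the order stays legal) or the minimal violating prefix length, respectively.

after step 1 (op3 enqueue(60)): queue <60>
after step 2 (op2 dequeue() → 60): queue <>
after step 3 (op4 dequeue() → empty): queue <>
after step 4 (op1 enqueue(42)): queue <42>

linearizable — witness: op3 → op2 → op4 → op1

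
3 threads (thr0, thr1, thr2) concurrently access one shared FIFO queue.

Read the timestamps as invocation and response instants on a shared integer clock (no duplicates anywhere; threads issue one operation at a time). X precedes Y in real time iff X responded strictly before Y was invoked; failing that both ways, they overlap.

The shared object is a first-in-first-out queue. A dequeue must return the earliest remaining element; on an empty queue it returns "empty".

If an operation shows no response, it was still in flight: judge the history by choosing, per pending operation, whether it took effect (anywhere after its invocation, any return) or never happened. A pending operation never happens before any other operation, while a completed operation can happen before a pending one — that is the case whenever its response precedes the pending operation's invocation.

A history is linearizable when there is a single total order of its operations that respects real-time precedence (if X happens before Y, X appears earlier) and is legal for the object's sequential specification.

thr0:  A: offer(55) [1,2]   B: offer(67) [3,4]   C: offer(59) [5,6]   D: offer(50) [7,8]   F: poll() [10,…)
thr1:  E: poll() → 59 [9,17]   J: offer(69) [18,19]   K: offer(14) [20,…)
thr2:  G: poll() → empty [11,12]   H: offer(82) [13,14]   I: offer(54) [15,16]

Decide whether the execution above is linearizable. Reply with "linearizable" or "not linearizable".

events 1..11 are fine; event 12 — the response of G at time 12 — makes the prefix non-linearizable
one real-time candidate order over the 5 completed operations — the FIFO queue replay rejects it
no completion choice of the 2 pending operations (E, F) rescues it — every subset was tried
for example A, B, C, D, G (pending dropped) fails at step 5: G poll() → empty is not legal there

not linearizable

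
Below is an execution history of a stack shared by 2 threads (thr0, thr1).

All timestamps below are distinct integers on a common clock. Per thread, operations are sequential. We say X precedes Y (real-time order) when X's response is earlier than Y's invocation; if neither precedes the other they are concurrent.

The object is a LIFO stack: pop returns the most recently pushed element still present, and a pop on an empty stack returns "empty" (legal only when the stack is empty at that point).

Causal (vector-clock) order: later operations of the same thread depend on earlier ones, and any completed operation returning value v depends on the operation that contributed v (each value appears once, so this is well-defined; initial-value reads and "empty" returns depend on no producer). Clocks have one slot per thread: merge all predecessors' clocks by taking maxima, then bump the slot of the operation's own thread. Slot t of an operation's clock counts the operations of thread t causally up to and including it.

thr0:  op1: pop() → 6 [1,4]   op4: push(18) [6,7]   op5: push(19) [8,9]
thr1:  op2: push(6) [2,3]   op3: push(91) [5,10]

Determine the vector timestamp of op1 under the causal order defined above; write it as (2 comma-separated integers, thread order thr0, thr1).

root op op2, invoked 2: fresh clock plus thr1's own tick → (0, 1)
from VC(op2)=(0, 1), op3 (invoked 5) maxes components and bumps thr1 → (0, 2)
from VC(op2)=(0, 1), op1 (invoked 1) maxes components and bumps thr0 → (1, 1)
from VC(op1)=(1, 1), op4 (invoked 6) maxes components and bumps thr0 → (2, 1)
from VC(op4)=(2, 1), op5 (invoked 8) maxes components and bumps thr0 → (3, 1)
target: VC(op1) = (1, 1)

(1, 1)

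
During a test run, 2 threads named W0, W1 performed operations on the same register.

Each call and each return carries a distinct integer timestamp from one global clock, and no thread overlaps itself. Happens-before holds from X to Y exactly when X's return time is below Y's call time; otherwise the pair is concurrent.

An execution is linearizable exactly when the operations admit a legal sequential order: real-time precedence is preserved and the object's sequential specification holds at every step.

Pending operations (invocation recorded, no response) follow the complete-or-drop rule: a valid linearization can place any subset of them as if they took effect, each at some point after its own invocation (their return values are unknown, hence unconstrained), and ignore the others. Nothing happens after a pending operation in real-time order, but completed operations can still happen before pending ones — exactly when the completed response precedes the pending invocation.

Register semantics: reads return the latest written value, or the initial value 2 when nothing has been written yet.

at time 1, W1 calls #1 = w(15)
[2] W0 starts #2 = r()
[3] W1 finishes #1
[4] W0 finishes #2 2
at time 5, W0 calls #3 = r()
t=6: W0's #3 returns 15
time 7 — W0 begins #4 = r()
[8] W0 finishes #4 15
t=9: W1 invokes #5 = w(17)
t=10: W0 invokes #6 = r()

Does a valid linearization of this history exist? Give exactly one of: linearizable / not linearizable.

linearizable

one valid linearization: #2, #1, #3, #4
1. #2 r() → 2, leaving value 2
2. #1 w(15), leaving value 15
3. #3 r() → 15, leaving value 15
4. #4 r() → 15, leaving value 15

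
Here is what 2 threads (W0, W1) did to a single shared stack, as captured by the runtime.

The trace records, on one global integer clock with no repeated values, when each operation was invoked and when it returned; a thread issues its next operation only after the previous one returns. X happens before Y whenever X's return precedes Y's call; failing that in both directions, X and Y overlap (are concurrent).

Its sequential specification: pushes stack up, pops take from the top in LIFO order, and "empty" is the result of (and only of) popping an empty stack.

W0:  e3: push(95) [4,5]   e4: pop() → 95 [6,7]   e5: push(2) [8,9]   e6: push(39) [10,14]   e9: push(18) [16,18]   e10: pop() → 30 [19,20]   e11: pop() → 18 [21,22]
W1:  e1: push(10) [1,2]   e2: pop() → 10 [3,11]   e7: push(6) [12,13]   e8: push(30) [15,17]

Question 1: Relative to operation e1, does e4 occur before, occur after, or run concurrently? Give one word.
Answer: after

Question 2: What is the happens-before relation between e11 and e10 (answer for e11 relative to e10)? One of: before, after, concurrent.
Answer: after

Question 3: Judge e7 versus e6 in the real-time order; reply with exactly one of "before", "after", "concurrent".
Answer: concurrent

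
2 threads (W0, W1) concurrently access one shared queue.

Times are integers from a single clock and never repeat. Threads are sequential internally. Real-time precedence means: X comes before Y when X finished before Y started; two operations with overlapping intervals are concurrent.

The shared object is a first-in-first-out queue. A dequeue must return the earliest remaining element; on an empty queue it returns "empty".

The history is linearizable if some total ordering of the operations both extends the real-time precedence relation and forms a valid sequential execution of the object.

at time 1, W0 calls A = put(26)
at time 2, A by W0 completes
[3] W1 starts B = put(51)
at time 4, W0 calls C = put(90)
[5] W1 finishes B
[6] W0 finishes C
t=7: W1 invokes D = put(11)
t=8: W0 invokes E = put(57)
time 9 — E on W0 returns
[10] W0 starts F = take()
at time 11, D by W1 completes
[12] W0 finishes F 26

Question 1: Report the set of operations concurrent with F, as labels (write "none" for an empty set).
D

concurrent with F ([10,12]): every op whose interval crosses 10..12
A [1,2]: before
B [3,5]: before
C [4,6]: before
D [7,11]: concurrent
E [8,9]: before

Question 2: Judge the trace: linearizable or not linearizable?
linearizable

a witness: A, B, C, D, E, F
after step 1 (A put(26)): queue <26>
after step 2 (B put(51)): queue <26,51>
after step 3 (C put(90)): queue <26,51,90>
after step 4 (D put(11)): queue <26,51,90,11>
after step 5 (E put(57)): queue <26,51,90,11,57>
after step 6 (F take() → 26): queue <51,90,11,57>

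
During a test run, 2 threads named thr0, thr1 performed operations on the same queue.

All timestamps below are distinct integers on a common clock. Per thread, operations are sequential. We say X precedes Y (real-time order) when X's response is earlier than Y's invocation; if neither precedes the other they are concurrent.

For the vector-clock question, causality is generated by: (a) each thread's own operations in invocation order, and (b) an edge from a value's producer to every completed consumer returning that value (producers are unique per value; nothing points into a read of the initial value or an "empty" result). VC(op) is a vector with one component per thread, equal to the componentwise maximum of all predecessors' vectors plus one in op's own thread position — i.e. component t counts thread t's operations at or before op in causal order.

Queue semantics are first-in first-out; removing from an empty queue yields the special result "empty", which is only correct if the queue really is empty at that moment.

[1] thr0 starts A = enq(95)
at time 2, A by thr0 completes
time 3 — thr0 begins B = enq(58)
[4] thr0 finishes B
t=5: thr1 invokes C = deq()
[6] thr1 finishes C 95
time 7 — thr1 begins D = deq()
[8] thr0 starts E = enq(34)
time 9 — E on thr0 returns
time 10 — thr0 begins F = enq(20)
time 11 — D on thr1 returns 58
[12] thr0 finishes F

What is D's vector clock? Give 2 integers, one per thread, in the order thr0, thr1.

(2, 2)

VC(A, invoked at 1): no causal predecessors; +1 on thr0 → (1, 0)
C (invocation 5): componentwise max over VC(A)=(1, 0), +1 at thr1, giving (1, 1)
B (invocation 3): componentwise max over VC(A)=(1, 0), +1 at thr0, giving (2, 0)
E (invocation 8): componentwise max over VC(B)=(2, 0), +1 at thr0, giving (3, 0)
D (invocation 7): componentwise max over VC(B)=(2, 0), VC(C)=(1, 1), +1 at thr1, giving (2, 2)
F (invocation 10): componentwise max over VC(E)=(3, 0), +1 at thr0, giving (4, 0)
target: VC(D) = (2, 2)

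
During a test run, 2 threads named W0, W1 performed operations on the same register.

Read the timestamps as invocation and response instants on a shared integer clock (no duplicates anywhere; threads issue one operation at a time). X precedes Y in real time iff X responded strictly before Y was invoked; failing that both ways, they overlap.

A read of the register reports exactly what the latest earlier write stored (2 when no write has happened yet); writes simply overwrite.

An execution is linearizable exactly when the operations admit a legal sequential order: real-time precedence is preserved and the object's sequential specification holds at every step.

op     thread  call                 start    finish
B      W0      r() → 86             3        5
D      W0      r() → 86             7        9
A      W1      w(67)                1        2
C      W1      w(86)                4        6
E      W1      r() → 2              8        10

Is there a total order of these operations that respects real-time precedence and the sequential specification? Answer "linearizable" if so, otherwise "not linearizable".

cut after 9 events: linearizable; cut after 10 events (E responds, time 10): not linearizable
no legal order exists: 4 real-time-consistent candidates over 5 completed register operations, all rejected
sample order A, B, C, D, E stalls at step 2 — B r() → 86 has no legal effect
sample order A, B, C, E, D stalls at step 2 — B r() → 86 has no legal effect

not linearizable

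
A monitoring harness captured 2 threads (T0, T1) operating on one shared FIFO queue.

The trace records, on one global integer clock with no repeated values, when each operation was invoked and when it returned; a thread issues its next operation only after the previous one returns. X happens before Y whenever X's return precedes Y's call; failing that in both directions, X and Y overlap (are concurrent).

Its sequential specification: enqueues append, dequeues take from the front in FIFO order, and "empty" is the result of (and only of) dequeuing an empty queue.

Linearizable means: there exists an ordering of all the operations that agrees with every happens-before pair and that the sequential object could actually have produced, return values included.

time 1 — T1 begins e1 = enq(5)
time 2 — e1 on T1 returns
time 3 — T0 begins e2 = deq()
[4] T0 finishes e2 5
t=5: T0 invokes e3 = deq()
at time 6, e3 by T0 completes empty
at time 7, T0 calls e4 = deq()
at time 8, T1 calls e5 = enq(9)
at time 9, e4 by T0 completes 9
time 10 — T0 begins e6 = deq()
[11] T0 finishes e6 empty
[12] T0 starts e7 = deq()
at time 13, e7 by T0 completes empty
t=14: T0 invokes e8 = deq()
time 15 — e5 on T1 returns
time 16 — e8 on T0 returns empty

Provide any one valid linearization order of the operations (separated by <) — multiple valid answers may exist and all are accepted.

e1 < e2 < e3 < e5 < e4 < e6 < e7 < e8

after step 1 (e1 enq(5)): queue <5>
after step 2 (e2 deq() → 5): queue <>
after step 3 (e3 deq() → empty): queue <>
after step 4 (e5 enq(9)): queue <9>
after step 5 (e4 deq() → 9): queue <>
after step 6 (e6 deq() → empty): queue <>
after step 7 (e7 deq() → empty): queue <>
after step 8 (e8 deq() → empty): queue <>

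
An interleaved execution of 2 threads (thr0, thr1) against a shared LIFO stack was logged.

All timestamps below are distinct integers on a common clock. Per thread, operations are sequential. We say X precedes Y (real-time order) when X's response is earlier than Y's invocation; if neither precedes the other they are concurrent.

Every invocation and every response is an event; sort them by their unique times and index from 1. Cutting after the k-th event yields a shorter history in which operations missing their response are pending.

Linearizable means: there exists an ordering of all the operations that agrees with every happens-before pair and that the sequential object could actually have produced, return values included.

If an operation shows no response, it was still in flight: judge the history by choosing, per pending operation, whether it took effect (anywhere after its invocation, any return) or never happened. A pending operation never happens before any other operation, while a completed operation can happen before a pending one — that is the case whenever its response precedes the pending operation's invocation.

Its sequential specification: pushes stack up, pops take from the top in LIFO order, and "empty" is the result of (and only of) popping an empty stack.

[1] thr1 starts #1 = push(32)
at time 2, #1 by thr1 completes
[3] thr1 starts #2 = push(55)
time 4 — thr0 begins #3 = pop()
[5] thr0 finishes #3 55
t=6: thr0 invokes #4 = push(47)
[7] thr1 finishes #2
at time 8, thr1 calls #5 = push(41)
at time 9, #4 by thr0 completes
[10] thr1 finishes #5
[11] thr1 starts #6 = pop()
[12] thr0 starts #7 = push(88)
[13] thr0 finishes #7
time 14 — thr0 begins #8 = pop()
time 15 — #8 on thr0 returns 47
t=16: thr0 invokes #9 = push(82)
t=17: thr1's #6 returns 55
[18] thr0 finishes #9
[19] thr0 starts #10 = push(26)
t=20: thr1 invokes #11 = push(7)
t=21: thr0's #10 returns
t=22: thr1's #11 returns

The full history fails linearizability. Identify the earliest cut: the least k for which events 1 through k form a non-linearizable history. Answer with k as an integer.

17

one valid order for events 1..16 is #1, #2, #3, #5, #4, #7, #6, #8:
after step 1 (#1 push(32)): stack <32>
after step 2 (#2 push(55)): stack <32,55>
after step 3 (#3 pop() → 55): stack <32>
after step 4 (#5 push(41)): stack <32,41>
after step 5 (#4 push(47)): stack <32,41,47>
after step 6 (#7 push(88)): stack <32,41,47,88>
after step 7 (#6 pop() (pending, included)): stack <32,41,47>
after step 8 (#8 pop() → 47): stack <32,41>
once event 17 joins (#6's response, time 17), exhaustive search finds no witness
completion choices over the 1 pending operation (#9) were checked; none helps
take #1, #2, #3, #4, #5, #6, #7, #8 (pending dropped): step 6 already fails, because #6 pop() → 55 cannot occur there
take #1, #2, #3, #4, #5, #7, #6, #8 (pending dropped): step 7 already fails, because #6 pop() → 55 cannot occur there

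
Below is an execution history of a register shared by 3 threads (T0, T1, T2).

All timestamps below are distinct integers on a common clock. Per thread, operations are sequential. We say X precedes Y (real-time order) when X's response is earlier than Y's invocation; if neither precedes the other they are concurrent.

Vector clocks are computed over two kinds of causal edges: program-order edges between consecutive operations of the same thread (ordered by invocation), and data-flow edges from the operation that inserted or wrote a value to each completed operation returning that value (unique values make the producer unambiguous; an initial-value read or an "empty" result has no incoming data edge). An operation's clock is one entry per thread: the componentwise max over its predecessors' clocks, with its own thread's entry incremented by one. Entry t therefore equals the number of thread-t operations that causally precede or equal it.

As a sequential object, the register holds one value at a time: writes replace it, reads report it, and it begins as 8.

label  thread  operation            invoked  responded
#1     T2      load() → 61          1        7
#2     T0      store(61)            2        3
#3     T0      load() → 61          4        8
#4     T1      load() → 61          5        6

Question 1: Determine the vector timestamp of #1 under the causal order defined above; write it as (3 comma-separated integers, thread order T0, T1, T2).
(1, 0, 1)

#2, invoked 2, has no incoming edges; only T0's bump applies → (1, 0, 0)
#1, invoked 1, takes VC(#2)=(1, 0, 0) under max, adds 1 for T2 → (1, 0, 1)
#4, invoked 5, takes VC(#2)=(1, 0, 0) under max, adds 1 for T1 → (1, 1, 0)
#3, invoked 4, takes VC(#2)=(1, 0, 0) under max, adds 1 for T0 → (2, 0, 0)
target: VC(#1) = (1, 0, 1)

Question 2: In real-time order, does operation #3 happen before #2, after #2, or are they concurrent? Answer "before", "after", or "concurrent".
after

#3 spans [4,8], #2 spans [2,3]
resp(#2)=3 < inv(#3)=4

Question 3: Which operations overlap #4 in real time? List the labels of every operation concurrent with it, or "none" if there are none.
#1, #3

overlap test against #4 [5,6]: concurrent iff the interval meets 5..6
#1 [1,7]: concurrent
#2 [2,3]: before
#3 [4,8]: concurrent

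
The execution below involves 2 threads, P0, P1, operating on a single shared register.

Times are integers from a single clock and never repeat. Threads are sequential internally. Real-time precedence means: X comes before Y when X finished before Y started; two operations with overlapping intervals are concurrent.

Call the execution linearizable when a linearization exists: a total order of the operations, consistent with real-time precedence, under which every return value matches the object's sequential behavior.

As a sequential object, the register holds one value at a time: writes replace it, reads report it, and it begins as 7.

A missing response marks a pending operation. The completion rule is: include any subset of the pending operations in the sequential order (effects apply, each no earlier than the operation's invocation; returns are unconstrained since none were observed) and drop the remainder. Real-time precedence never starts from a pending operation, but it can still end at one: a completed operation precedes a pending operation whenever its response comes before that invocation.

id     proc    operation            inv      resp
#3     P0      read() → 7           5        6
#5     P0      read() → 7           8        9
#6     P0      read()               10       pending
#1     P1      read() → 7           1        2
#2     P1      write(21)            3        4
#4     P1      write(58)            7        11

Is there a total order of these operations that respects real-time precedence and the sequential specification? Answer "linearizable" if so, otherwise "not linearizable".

not linearizable

cut after 5 events: linearizable; cut after 6 events (#3 responds, time 6): not linearizable
a single order respects real time; the 3 completed register operations fail replay along it
for example #1, #2, #3 fails at step 3: #3 read() → 7 is not legal there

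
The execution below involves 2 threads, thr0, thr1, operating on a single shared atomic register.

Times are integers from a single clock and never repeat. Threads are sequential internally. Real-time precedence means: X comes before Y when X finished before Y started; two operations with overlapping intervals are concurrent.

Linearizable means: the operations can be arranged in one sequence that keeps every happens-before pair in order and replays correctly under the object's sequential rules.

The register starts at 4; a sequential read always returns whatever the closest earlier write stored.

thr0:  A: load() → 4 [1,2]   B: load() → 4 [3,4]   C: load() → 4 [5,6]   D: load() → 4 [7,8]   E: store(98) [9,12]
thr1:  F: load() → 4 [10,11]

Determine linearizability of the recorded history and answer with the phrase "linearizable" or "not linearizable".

linearizable

a witness: A, B, C, D, F, E
1. A load() → 4, leaving value 4
2. B load() → 4, leaving value 4
3. C load() → 4, leaving value 4
4. D load() → 4, leaving value 4
5. F load() → 4, leaving value 4
6. E store(98), leaving value 98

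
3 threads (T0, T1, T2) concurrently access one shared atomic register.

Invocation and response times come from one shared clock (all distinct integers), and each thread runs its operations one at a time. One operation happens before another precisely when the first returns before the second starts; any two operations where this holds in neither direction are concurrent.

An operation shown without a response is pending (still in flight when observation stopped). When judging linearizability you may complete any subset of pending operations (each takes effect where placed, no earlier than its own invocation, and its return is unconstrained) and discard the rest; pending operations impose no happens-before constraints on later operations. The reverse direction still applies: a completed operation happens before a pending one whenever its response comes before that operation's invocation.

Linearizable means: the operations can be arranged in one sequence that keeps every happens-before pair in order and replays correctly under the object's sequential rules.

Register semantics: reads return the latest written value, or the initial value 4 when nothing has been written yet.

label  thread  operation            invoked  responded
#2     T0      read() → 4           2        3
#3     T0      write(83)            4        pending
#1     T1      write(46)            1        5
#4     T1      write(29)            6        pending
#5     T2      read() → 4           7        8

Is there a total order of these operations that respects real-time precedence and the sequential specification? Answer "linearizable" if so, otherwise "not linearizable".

not linearizable

the violation lands at event 8, #5's response at time 8: events 1..7 linearize, events 1..8 do not
every one of the 2 real-time-consistent orders over 3 completed atomic register ops fails the sequential spec
include/drop combinations of the 2 pending operations (#3, #4) were all tried; none helps
sample order #1, #2, #5 (pending dropped) stalls at step 2 — #2 read() → 4 has no legal effect
sample order #2, #1, #5 (pending dropped) stalls at step 3 — #5 read() → 4 has no legal effect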